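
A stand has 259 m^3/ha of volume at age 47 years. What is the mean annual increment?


MAI = 259 / 47 = 5.5106 ≈ 5.51 m^3/ha/yr

5.51 m^3/ha/yr


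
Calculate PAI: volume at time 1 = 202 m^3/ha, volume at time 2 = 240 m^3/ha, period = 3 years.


PAI = (V2 - V1) / period = (240 - 202) / 3 = 38 / 3 = 12.6667 ≈ 12.67 m^3/ha/yr

12.67 m^3/ha/yr


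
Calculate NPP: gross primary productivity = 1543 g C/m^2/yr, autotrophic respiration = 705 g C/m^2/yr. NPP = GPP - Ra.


NPP = GPP - Ra = 1543 - 705 = 838 g C/m^2/yr

838 g C/m^2/yr


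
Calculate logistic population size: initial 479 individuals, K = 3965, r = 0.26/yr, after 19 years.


(K - N0)/N0 = (3965 - 479)/479 = 3486/479 = 7.27766
r*t = 0.26 * 19 = 4.94; exp(-4.94) = 0.00715460
7.27766 * 0.00715460 = 0.0520687
1 + 0.0520687 = 1.05207
N = 3965 / 1.05207 = 3768.76 ≈ 3769

3769


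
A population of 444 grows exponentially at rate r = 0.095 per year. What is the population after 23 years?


r*t = 0.095 * 23 = 2.185
exp(2.185) = 8.89065
N = 444 * 8.89065 = 3947.45 ≈ 3947

3947


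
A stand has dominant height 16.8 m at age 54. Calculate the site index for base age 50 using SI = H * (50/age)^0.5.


50/54 = 0.925926
(0.925926)^0.5 = 0.962250
SI = 16.8 * 0.962250 = 16.1658 ≈ 16.2 m

16.2 m


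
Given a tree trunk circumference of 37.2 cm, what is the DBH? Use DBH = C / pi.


DBH = C / pi = 37.2 / 3.141593 = 11.8411 ≈ 11.84 cm

11.84 cm


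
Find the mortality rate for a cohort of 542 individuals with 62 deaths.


Mortality rate = 62 / 542 = 0.114391 ≈ 0.1144

0.1144


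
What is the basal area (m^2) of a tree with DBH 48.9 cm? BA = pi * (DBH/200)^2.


D/200 = 48.9/200 = 0.2445 m
(D/200)^2 = 0.2445^2 = 0.05978025
BA = 3.141593 * 0.05978025 = 0.187805 ≈ 0.1878 m^2

0.1878 m^2


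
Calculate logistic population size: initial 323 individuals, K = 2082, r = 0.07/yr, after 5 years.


(K - N0)/N0 = (2082 - 323)/323 = 1759/323 = 5.44582
r*t = 0.07 * 5 = 0.35; exp(-0.35) = 0.704688
5.44582 * 0.704688 = 3.83760
1 + 3.83760 = 4.83760
N = 2082 / 4.83760 = 430.379 ≈ 430

430


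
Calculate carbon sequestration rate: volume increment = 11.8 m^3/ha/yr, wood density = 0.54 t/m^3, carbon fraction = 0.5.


C = 11.8 * 0.54 * 0.5 = 3.186 ≈ 3.19 t C/ha/yr

3.19 t C/ha/yr


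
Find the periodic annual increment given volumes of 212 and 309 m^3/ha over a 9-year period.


PAI = (V2 - V1) / period = (309 - 212) / 9 = 97 / 9 = 10.7778 ≈ 10.78 m^3/ha/yr

10.78 m^3/ha/yr


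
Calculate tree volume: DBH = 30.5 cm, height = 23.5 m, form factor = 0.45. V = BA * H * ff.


(D/200)^2 = (30.5/200)^2 = 0.1525^2 = 0.02325625
BA = 3.141593 * 0.02325625 = 0.0730617 m^2
V = 0.0730617 * 23.5 * 0.45 = 0.772627 ≈ 0.773 m^3

0.773 m^3


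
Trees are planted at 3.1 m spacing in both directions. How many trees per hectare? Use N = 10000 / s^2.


N = 10000 / 3.1^2 = 10000 / 9.61 = 1040.58 ≈ 1041 trees/ha

1041 trees/ha


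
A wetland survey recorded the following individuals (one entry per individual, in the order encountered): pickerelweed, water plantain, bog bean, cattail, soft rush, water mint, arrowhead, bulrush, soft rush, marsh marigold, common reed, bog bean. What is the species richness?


Total individuals logged = 12
Distinct species (count of individuals): pickerelweed (1), water plantain (1), bog bean (2), cattail (1), soft rush (2), water mint (1), arrowhead (1), bulrush (1), marsh marigold (1), common reed (1)
Species richness = number of distinct species = 10

10


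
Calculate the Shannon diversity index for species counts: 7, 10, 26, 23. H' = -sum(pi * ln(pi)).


Total N = 7 + 10 + 26 + 23 = 66
Per-species terms:
  p = 7/66 = 0.106061; ln(p) = -2.243741; p*ln(p) = 0.106061 * (-2.243741) = -0.237973
  p = 10/66 = 0.151515; ln(p) = -1.887071; p*ln(p) = 0.151515 * (-1.887071) = -0.285920
  p = 26/66 = 0.393939; ln(p) = -0.931559; p*ln(p) = 0.393939 * (-0.931559) = -0.366977
  p = 23/66 = 0.348485; ln(p) = -1.054160; p*ln(p) = 0.348485 * (-1.054160) = -0.367359
sum(p*ln(p)) = (-0.237973) + (-0.285920) + (-0.366977) + (-0.367359) = -1.258229
H' = -(-1.258229) = 1.258229 ≈ 1.2582

1.2582


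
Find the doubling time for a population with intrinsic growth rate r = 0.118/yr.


td = ln(2) / 0.118 = 0.693147 / 0.118 = 5.87413 ≈ 5.9 years

5.9 years


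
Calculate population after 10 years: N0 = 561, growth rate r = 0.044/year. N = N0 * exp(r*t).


r*t = 0.044 * 10 = 0.44
exp(0.44) = 1.55271
N = 561 * 1.55271 = 871.070 ≈ 871

871


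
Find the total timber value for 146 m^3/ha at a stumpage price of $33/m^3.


Value = 146 * 33 = $4818/ha

$4818/ha


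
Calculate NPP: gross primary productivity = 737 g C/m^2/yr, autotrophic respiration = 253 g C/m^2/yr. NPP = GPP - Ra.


NPP = GPP - Ra = 737 - 253 = 484 g C/m^2/yr

484 g C/m^2/yr


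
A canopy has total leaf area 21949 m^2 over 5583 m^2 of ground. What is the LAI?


LAI = 21949 / 5583 = 3.9314 ≈ 3.93

3.93


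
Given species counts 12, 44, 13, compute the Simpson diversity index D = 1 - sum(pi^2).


Total N = 12 + 44 + 13 = 69
Per-species terms:
  p = 12/69 = 0.173913; p^2 = 0.173913^2 = 0.030246
  p = 44/69 = 0.637681; p^2 = 0.637681^2 = 0.406637
  p = 13/69 = 0.188406; p^2 = 0.188406^2 = 0.035497
sum(p^2) = 0.030246 + 0.406637 + 0.035497 = 0.472380
D = 1 - 0.472380 = 0.527620 ≈ 0.5276

0.5276


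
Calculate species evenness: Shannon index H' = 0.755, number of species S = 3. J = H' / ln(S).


ln(3) = 1.09861
J = H' / ln(S) = 0.755 / 1.09861 = 0.687232 ≈ 0.6872

0.6872


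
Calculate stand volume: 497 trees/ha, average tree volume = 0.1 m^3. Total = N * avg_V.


V_stand = 497 * 0.1 = 49.7 m^3/ha

49.7 m^3/ha


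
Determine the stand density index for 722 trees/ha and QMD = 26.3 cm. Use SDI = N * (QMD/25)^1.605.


QMD/25 = 26.3/25 = 1.052
(1.052)^1.605 = exp(1.605 * ln(1.052)) = exp(1.605 * 0.0506931) = exp(0.0813624) = 1.08476
SDI = 722 * 1.08476 = 783.197 ≈ 783

783


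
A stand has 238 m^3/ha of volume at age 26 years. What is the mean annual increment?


MAI = 238 / 26 = 9.1538 ≈ 9.15 m^3/ha/yr

9.15 m^3/ha/yr


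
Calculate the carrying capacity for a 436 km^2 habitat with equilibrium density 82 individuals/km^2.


K = 82 * 436 = 35752 individuals

35752 individuals


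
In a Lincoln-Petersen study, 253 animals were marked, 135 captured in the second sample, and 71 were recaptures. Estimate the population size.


N = M * C / R = 253 * 135 / 71 = 34155 / 71 = 481.06 ≈ 481

481 individuals


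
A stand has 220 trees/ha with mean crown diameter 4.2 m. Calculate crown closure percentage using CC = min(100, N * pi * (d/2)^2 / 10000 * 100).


(d/2)^2 = (4.2/2)^2 = 2.1^2 = 4.41
Crown area = 3.141593 * 4.41 = 13.8544 m^2
N * area / 10000 * 100 = 220 * 13.8544 / 10000 * 100 = 30.4797
CC = min(100, 30.4797) = 30.4797 ≈ 30.5%

30.5%


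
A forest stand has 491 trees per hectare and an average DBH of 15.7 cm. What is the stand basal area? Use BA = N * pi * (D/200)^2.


(D/200)^2 = (15.7/200)^2 = 0.0785^2 = 0.00616225
Individual BA = 3.141593 * 0.00616225 = 0.0193593 m^2
Stand BA = 491 * 0.0193593 = 9.50542 ≈ 9.51 m^2/ha

9.51 m^2/ha


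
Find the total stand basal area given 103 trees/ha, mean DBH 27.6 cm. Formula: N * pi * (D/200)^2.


(D/200)^2 = (27.6/200)^2 = 0.138^2 = 0.019044
Individual BA = 3.141593 * 0.019044 = 0.0598285 m^2
Stand BA = 103 * 0.0598285 = 6.16234 ≈ 6.16 m^2/ha

6.16 m^2/ha


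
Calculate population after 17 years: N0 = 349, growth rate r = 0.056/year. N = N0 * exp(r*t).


r*t = 0.056 * 17 = 0.952
exp(0.952) = 2.59089
N = 349 * 2.59089 = 904.221 ≈ 904

904


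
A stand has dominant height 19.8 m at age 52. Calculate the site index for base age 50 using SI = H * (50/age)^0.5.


50/52 = 0.961538
(0.961538)^0.5 = 0.980580
SI = 19.8 * 0.980580 = 19.4155 ≈ 19.4 m

19.4 m


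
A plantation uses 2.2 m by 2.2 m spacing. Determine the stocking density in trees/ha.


N = 10000 / 2.2^2 = 10000 / 4.84 = 2066.12 ≈ 2066 trees/ha

2066 trees/ha


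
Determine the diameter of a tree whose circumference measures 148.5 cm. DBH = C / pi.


DBH = C / pi = 148.5 / 3.141593 = 47.2690 ≈ 47.27 cm

47.27 cm


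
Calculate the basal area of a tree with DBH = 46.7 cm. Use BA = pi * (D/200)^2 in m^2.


D/200 = 46.7/200 = 0.2335 m
(D/200)^2 = 0.2335^2 = 0.05452225
BA = 3.141593 * 0.05452225 = 0.171287 ≈ 0.1713 m^2

0.1713 m^2


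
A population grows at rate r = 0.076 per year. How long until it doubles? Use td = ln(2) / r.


td = ln(2) / 0.076 = 0.693147 / 0.076 = 9.12036 ≈ 9.1 years

9.1 years


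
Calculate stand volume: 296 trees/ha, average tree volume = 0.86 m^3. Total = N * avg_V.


V_stand = 296 * 0.86 = 254.56 ≈ 254.6 m^3/ha

254.6 m^3/ha


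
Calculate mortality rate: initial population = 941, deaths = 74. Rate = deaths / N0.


Mortality rate = 74 / 941 = 0.078640 ≈ 0.0786

0.0786


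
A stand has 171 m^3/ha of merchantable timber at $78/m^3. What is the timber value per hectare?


Value = 171 * 78 = $13338/ha

$13338/ha


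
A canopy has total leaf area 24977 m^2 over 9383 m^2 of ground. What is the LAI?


LAI = 24977 / 9383 = 2.6619 ≈ 2.66

2.66


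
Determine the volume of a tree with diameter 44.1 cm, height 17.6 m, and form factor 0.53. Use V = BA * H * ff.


(D/200)^2 = (44.1/200)^2 = 0.2205^2 = 0.04862025
BA = 3.141593 * 0.04862025 = 0.152745 m^2
V = 0.152745 * 17.6 * 0.53 = 1.42481 ≈ 1.425 m^3

1.425 m^3


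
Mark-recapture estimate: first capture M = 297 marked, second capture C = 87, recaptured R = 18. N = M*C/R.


N = M * C / R = 297 * 87 / 18 = 25839 / 18 = 1435.50 ≈ 1436

1436 individuals


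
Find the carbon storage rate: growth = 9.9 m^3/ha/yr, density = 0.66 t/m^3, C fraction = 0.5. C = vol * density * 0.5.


C = 9.9 * 0.66 * 0.5 = 3.267 ≈ 3.27 t C/ha/yr

3.27 t C/ha/yr


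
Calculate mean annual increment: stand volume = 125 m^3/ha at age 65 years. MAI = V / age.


MAI = 125 / 65 = 1.9231 ≈ 1.92 m^3/ha/yr

1.92 m^3/ha/yr


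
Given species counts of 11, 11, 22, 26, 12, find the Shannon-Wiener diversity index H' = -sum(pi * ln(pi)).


Total N = 11 + 11 + 22 + 26 + 12 = 82
Per-species terms:
  p = 11/82 = 0.134146; ln(p) = -2.008827; p*ln(p) = 0.134146 * (-2.008827) = -0.269476
  p = 11/82 = 0.134146; ln(p) = -2.008827; p*ln(p) = 0.134146 * (-2.008827) = -0.269476
  p = 22/82 = 0.268293; ln(p) = -1.315676; p*ln(p) = 0.268293 * (-1.315676) = -0.352987
  p = 26/82 = 0.317073; ln(p) = -1.148623; p*ln(p) = 0.317073 * (-1.148623) = -0.364197
  p = 12/82 = 0.146341; ln(p) = -1.921816; p*ln(p) = 0.146341 * (-1.921816) = -0.281240
sum(p*ln(p)) = (-0.269476) + (-0.269476) + (-0.352987) + (-0.364197) + (-0.281240) = -1.537376
H' = -(-1.537376) = 1.537376 ≈ 1.5374

1.5374


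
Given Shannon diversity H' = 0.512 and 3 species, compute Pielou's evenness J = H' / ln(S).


ln(3) = 1.09861
J = H' / ln(S) = 0.512 / 1.09861 = 0.466043 ≈ 0.4660

0.4660


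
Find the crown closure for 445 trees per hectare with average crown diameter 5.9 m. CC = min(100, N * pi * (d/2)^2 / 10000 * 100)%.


(d/2)^2 = (5.9/2)^2 = 2.95^2 = 8.7025
Crown area = 3.141593 * 8.7025 = 27.3397 m^2
N * area / 10000 * 100 = 445 * 27.3397 / 10000 * 100 = 121.662
CC = min(100, 121.662) = 100%

100%


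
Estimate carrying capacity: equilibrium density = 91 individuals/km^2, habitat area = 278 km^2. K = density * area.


K = 91 * 278 = 25298 individuals

25298 individuals


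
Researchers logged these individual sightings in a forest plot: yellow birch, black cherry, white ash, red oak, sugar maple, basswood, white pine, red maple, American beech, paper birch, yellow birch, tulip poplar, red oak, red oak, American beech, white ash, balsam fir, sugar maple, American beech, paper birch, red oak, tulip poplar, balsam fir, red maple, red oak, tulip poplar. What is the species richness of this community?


Total individuals logged = 26
Distinct species (count of individuals): yellow birch (2), black cherry (1), white ash (2), red oak (5), sugar maple (2), basswood (1), white pine (1), red maple (2), American beech (3), paper birch (2), tulip poplar (3), balsam fir (2)
Species richness = number of distinct species = 12

12


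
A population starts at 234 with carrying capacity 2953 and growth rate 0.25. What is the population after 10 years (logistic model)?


(K - N0)/N0 = (2953 - 234)/234 = 2719/234 = 11.6197
r*t = 0.25 * 10 = 2.5; exp(-2.5) = 0.0820850
11.6197 * 0.0820850 = 0.953803
1 + 0.953803 = 1.95380
N = 2953 / 1.95380 = 1511.41 ≈ 1511

1511


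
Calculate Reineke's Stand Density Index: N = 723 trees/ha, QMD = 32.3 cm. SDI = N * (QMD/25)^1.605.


QMD/25 = 32.3/25 = 1.292
(1.292)^1.605 = exp(1.605 * ln(1.292)) = exp(1.605 * 0.256191) = exp(0.411187) = 1.50861
SDI = 723 * 1.50861 = 1090.73 ≈ 1091

1091


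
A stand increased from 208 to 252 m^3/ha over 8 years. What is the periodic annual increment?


PAI = (V2 - V1) / period = (252 - 208) / 8 = 44 / 8 = 5.50 m^3/ha/yr

5.50 m^3/ha/yr


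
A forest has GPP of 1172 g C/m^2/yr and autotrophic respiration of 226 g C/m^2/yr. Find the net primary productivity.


NPP = GPP - Ra = 1172 - 226 = 946 g C/m^2/yr

946 g C/m^2/yr


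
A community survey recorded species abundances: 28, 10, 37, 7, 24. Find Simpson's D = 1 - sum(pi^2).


Total N = 28 + 10 + 37 + 7 + 24 = 106
Per-species terms:
  p = 28/106 = 0.264151; p^2 = 0.264151^2 = 0.069776
  p = 10/106 = 0.094340; p^2 = 0.094340^2 = 0.008900
  p = 37/106 = 0.349057; p^2 = 0.349057^2 = 0.121841
  p = 7/106 = 0.066038; p^2 = 0.066038^2 = 0.004361
  p = 24/106 = 0.226415; p^2 = 0.226415^2 = 0.051264
sum(p^2) = 0.069776 + 0.008900 + 0.121841 + 0.004361 + 0.051264 = 0.256142
D = 1 - 0.256142 = 0.743858 ≈ 0.7439

0.7439


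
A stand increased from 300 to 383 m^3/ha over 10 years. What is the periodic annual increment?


PAI = (V2 - V1) / period = (383 - 300) / 10 = 83 / 10 = 8.30 m^3/ha/yr

8.30 m^3/ha/yr


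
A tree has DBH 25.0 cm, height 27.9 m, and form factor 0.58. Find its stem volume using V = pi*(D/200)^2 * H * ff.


(D/200)^2 = (25.0/200)^2 = 0.125^2 = 0.015625
BA = 3.141593 * 0.015625 = 0.0490874 m^2
V = 0.0490874 * 27.9 * 0.58 = 0.794332 ≈ 0.794 m^3

0.794 m^3


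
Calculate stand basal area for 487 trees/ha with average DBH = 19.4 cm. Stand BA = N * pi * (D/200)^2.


(D/200)^2 = (19.4/200)^2 = 0.097^2 = 0.009409
Individual BA = 3.141593 * 0.009409 = 0.0295592 m^2
Stand BA = 487 * 0.0295592 = 14.3953 ≈ 14.40 m^2/ha

14.40 m^2/ha


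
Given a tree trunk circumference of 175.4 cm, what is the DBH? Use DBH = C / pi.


DBH = C / pi = 175.4 / 3.141593 = 55.8315 ≈ 55.83 cm

55.83 cm


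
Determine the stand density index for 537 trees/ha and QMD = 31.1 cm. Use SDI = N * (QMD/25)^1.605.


QMD/25 = 31.1/25 = 1.244
(1.244)^1.605 = exp(1.605 * ln(1.244)) = exp(1.605 * 0.218332) = exp(0.350423) = 1.41967
SDI = 537 * 1.41967 = 762.363 ≈ 762

762


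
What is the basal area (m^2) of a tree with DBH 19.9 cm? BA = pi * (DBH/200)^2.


D/200 = 19.9/200 = 0.0995 m
(D/200)^2 = 0.0995^2 = 0.00990025
BA = 3.141593 * 0.00990025 = 0.0311026 ≈ 0.0311 m^2

0.0311 m^2


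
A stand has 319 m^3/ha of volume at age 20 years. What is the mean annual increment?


MAI = 319 / 20 = 15.95 m^3/ha/yr

15.95 m^3/ha/yr


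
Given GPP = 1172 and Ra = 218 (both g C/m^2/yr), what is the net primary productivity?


NPP = GPP - Ra = 1172 - 218 = 954 g C/m^2/yr

954 g C/m^2/yr


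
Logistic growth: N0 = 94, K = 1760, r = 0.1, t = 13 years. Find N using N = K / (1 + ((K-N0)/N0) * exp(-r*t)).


(K - N0)/N0 = (1760 - 94)/94 = 1666/94 = 17.7234
r*t = 0.1 * 13 = 1.3; exp(-1.3) = 0.272532
17.7234 * 0.272532 = 4.83019
1 + 4.83019 = 5.83019
N = 1760 / 5.83019 = 301.877 ≈ 302

302


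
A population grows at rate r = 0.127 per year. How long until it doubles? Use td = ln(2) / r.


td = ln(2) / 0.127 = 0.693147 / 0.127 = 5.45785 ≈ 5.5 years

5.5 years


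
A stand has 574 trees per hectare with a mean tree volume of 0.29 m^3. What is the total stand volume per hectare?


V_stand = 574 * 0.29 = 166.46 ≈ 166.5 m^3/ha

166.5 m^3/ha


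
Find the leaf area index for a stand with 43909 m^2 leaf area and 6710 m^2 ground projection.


LAI = 43909 / 6710 = 6.5438 ≈ 6.54

6.54


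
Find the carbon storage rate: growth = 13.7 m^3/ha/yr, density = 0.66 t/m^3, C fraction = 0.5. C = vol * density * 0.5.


C = 13.7 * 0.66 * 0.5 = 4.521 ≈ 4.52 t C/ha/yr

4.52 t C/ha/yr


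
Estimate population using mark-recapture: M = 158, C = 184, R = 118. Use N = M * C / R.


N = M * C / R = 158 * 184 / 118 = 29072 / 118 = 246.37 ≈ 246

246 individuals


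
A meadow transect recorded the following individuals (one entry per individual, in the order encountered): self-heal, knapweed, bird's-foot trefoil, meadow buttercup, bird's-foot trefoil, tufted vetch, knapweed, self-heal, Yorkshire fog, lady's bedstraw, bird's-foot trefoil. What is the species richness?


Total individuals logged = 11
Distinct species (count of individuals): self-heal (2), knapweed (2), bird's-foot trefoil (3), meadow buttercup (1), tufted vetch (1), Yorkshire fog (1), lady's bedstraw (1)
Species richness = number of distinct species = 7

7


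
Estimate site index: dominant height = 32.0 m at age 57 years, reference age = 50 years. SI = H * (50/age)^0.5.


50/57 = 0.877193
(0.877193)^0.5 = 0.936586
SI = 32.0 * 0.936586 = 29.9708 ≈ 30.0 m

30.0 m


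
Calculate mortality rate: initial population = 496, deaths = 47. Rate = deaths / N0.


Mortality rate = 47 / 496 = 0.094758 ≈ 0.0948

0.0948


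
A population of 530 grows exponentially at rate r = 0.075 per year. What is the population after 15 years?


r*t = 0.075 * 15 = 1.125
exp(1.125) = 3.08022
N = 530 * 3.08022 = 1632.52 ≈ 1633

1633


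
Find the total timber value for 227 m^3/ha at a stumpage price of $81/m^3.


Value = 227 * 81 = $18387/ha

$18387/ha


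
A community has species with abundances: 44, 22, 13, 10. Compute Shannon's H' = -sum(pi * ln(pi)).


Total N = 44 + 22 + 13 + 10 = 89
Per-species terms:
  p = 44/89 = 0.494382; ln(p) = -0.704447; p*ln(p) = 0.494382 * (-0.704447) = -0.348266
  p = 22/89 = 0.247191; ln(p) = -1.397594; p*ln(p) = 0.247191 * (-1.397594) = -0.345473
  p = 13/89 = 0.146067; ln(p) = -1.923690; p*ln(p) = 0.146067 * (-1.923690) = -0.280988
  p = 10/89 = 0.112360; ln(p) = -2.186047; p*ln(p) = 0.112360 * (-2.186047) = -0.245624
sum(p*ln(p)) = (-0.348266) + (-0.345473) + (-0.280988) + (-0.245624) = -1.220351
H' = -(-1.220351) = 1.220351 ≈ 1.2204

1.2204


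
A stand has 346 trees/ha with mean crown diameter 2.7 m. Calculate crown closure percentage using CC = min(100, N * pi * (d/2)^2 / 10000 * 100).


(d/2)^2 = (2.7/2)^2 = 1.35^2 = 1.8225
Crown area = 3.141593 * 1.8225 = 5.72555 m^2
N * area / 10000 * 100 = 346 * 5.72555 / 10000 * 100 = 19.8104
CC = min(100, 19.8104) = 19.8104 ≈ 19.8%

19.8%


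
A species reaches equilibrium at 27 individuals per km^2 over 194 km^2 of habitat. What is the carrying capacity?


K = 27 * 194 = 5238 individuals

5238 individuals


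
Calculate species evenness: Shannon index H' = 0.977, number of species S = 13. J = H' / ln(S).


ln(13) = 2.56495
J = H' / ln(S) = 0.977 / 2.56495 = 0.380904 ≈ 0.3809

0.3809


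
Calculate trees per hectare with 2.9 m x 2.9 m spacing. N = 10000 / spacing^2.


N = 10000 / 2.9^2 = 10000 / 8.41 = 1189.06 ≈ 1189 trees/ha

1189 trees/ha


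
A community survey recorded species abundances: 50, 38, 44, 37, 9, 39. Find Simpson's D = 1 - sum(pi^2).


Total N = 50 + 38 + 44 + 37 + 9 + 39 = 217
Per-species terms:
  p = 50/217 = 0.230415; p^2 = 0.230415^2 = 0.053091
  p = 38/217 = 0.175115; p^2 = 0.175115^2 = 0.030665
  p = 44/217 = 0.202765; p^2 = 0.202765^2 = 0.041114
  p = 37/217 = 0.170507; p^2 = 0.170507^2 = 0.029073
  p = 9/217 = 0.041475; p^2 = 0.041475^2 = 0.001720
  p = 39/217 = 0.179724; p^2 = 0.179724^2 = 0.032301
sum(p^2) = 0.053091 + 0.030665 + 0.041114 + 0.029073 + 0.001720 + 0.032301 = 0.187964
D = 1 - 0.187964 = 0.812036 ≈ 0.8120

0.8120


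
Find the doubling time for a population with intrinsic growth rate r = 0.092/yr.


td = ln(2) / 0.092 = 0.693147 / 0.092 = 7.53421 ≈ 7.5 years

7.5 years


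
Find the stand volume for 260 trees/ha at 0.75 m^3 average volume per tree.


V_stand = 260 * 0.75 = 195.0 m^3/ha

195.0 m^3/ha


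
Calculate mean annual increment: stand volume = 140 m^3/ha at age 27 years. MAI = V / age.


MAI = 140 / 27 = 5.1852 ≈ 5.19 m^3/ha/yr

5.19 m^3/ha/yr


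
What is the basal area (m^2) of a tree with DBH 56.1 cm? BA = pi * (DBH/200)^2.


D/200 = 56.1/200 = 0.2805 m
(D/200)^2 = 0.2805^2 = 0.07868025
BA = 3.141593 * 0.07868025 = 0.247181 ≈ 0.2472 m^2

0.2472 m^2


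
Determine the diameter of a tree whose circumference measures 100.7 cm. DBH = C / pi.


DBH = C / pi = 100.7 / 3.141593 = 32.0538 ≈ 32.05 cm

32.05 cm


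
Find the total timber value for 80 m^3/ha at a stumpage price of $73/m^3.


Value = 80 * 73 = $5840/ha

$5840/ha


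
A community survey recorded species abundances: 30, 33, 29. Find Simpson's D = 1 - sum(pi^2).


Total N = 30 + 33 + 29 = 92
Per-species terms:
  p = 30/92 = 0.326087; p^2 = 0.326087^2 = 0.106333
  p = 33/92 = 0.358696; p^2 = 0.358696^2 = 0.128663
  p = 29/92 = 0.315217; p^2 = 0.315217^2 = 0.099362
sum(p^2) = 0.106333 + 0.128663 + 0.099362 = 0.334358
D = 1 - 0.334358 = 0.665642 ≈ 0.6656

0.6656


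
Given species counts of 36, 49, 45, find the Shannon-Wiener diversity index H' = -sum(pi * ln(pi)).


Total N = 36 + 49 + 45 = 130
Per-species terms:
  p = 36/130 = 0.276923; ln(p) = -1.284016; p*ln(p) = 0.276923 * (-1.284016) = -0.355574
  p = 49/130 = 0.376923; ln(p) = -0.975714; p*ln(p) = 0.376923 * (-0.975714) = -0.367769
  p = 45/130 = 0.346154; ln(p) = -1.060872; p*ln(p) = 0.346154 * (-1.060872) = -0.367225
sum(p*ln(p)) = (-0.355574) + (-0.367769) + (-0.367225) = -1.090568
H' = -(-1.090568) = 1.090568 ≈ 1.0906

1.0906


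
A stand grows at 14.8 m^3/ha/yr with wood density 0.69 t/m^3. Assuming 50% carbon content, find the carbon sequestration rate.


C = 14.8 * 0.69 * 0.5 = 5.106 ≈ 5.11 t C/ha/yr

5.11 t C/ha/yr


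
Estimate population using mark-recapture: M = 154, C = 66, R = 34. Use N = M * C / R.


N = M * C / R = 154 * 66 / 34 = 10164 / 34 = 298.94 ≈ 299

299 individuals


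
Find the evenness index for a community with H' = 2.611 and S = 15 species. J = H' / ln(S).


ln(15) = 2.70805
J = H' / ln(S) = 2.611 / 2.70805 = 0.964162 ≈ 0.9642

0.9642


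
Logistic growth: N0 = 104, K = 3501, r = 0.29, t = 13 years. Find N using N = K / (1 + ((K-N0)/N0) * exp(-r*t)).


(K - N0)/N0 = (3501 - 104)/104 = 3397/104 = 32.6635
r*t = 0.29 * 13 = 3.77; exp(-3.77) = 0.0230521
32.6635 * 0.0230521 = 0.752962
1 + 0.752962 = 1.75296
N = 3501 / 1.75296 = 1997.19 ≈ 1997

1997


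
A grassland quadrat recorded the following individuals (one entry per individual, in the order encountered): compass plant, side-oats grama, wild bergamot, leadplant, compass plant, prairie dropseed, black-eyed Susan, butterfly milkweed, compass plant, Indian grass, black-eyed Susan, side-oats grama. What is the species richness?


Total individuals logged = 12
Distinct species (count of individuals): compass plant (3), side-oats grama (2), wild bergamot (1), leadplant (1), prairie dropseed (1), black-eyed Susan (2), butterfly milkweed (1), Indian grass (1)
Species richness = number of distinct species = 8

8


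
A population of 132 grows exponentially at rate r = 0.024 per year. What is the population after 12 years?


r*t = 0.024 * 12 = 0.288
exp(0.288) = 1.33376
N = 132 * 1.33376 = 176.056 ≈ 176

176


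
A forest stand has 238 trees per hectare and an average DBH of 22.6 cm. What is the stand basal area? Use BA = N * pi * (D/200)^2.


(D/200)^2 = (22.6/200)^2 = 0.113^2 = 0.012769
Individual BA = 3.141593 * 0.012769 = 0.0401150 m^2
Stand BA = 238 * 0.0401150 = 9.54737 ≈ 9.55 m^2/ha

9.55 m^2/ha


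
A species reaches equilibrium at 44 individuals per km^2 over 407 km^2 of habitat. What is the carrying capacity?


K = 44 * 407 = 17908 individuals

17908 individuals


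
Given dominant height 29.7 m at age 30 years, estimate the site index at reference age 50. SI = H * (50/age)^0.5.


50/30 = 1.66667
(1.66667)^0.5 = 1.29100
SI = 29.7 * 1.29100 = 38.3427 ≈ 38.3 m

38.3 m


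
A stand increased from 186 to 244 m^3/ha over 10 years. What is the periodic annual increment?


PAI = (V2 - V1) / period = (244 - 186) / 10 = 58 / 10 = 5.80 m^3/ha/yr

5.80 m^3/ha/yr


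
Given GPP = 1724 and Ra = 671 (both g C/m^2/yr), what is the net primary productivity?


NPP = GPP - Ra = 1724 - 671 = 1053 g C/m^2/yr

1053 g C/m^2/yr


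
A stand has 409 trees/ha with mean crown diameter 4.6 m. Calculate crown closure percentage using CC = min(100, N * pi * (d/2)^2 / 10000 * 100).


(d/2)^2 = (4.6/2)^2 = 2.3^2 = 5.29
Crown area = 3.141593 * 5.29 = 16.6190 m^2
N * area / 10000 * 100 = 409 * 16.6190 / 10000 * 100 = 67.9717
CC = min(100, 67.9717) = 67.9717 ≈ 68.0%

68.0%


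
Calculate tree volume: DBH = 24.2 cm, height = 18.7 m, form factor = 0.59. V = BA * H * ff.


(D/200)^2 = (24.2/200)^2 = 0.121^2 = 0.014641
BA = 3.141593 * 0.014641 = 0.0459961 m^2
V = 0.0459961 * 18.7 * 0.59 = 0.507475 ≈ 0.507 m^3

0.507 m^3


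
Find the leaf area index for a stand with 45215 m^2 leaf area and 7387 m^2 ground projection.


LAI = 45215 / 7387 = 6.1209 ≈ 6.12

6.12


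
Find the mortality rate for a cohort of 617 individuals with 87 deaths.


Mortality rate = 87 / 617 = 0.141005 ≈ 0.1410

0.1410


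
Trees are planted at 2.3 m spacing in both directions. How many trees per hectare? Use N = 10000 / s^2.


N = 10000 / 2.3^2 = 10000 / 5.29 = 1890.36 ≈ 1890 trees/ha

1890 trees/ha


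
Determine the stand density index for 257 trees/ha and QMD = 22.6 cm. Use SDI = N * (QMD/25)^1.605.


QMD/25 = 22.6/25 = 0.904
(0.904)^1.605 = exp(1.605 * ln(0.904)) = exp(1.605 * (-0.100926)) = exp(-0.161986) = 0.850453
SDI = 257 * 0.850453 = 218.566 ≈ 219

219


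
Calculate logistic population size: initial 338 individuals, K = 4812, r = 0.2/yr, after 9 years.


(K - N0)/N0 = (4812 - 338)/338 = 4474/338 = 13.2367
r*t = 0.2 * 9 = 1.8; exp(-1.8) = 0.165299
13.2367 * 0.165299 = 2.18801
1 + 2.18801 = 3.18801
N = 4812 / 3.18801 = 1509.41 ≈ 1509

1509


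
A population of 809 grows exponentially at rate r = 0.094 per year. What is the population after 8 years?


r*t = 0.094 * 8 = 0.752
exp(0.752) = 2.12124
N = 809 * 2.12124 = 1716.08 ≈ 1716

1716


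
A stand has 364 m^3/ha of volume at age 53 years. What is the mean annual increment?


MAI = 364 / 53 = 6.8679 ≈ 6.87 m^3/ha/yr

6.87 m^3/ha/yr


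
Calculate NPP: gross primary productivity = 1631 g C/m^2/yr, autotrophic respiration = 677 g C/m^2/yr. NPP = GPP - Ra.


NPP = GPP - Ra = 1631 - 677 = 954 g C/m^2/yr

954 g C/m^2/yr


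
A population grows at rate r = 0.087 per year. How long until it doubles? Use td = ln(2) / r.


td = ln(2) / 0.087 = 0.693147 / 0.087 = 7.96721 ≈ 8.0 years

8.0 years


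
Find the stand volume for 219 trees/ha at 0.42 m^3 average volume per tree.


V_stand = 219 * 0.42 = 91.98 ≈ 92.0 m^3/ha

92.0 m^3/ha


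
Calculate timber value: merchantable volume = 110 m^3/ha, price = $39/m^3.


Value = 110 * 39 = $4290/ha

$4290/ha


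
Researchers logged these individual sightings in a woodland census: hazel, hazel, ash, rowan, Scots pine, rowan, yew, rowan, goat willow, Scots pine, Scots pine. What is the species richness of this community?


Total individuals logged = 11
Distinct species (count of individuals): hazel (2), ash (1), rowan (3), Scots pine (3), yew (1), goat willow (1)
Species richness = number of distinct species = 6

6


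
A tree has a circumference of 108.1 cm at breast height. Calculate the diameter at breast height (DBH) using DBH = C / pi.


DBH = C / pi = 108.1 / 3.141593 = 34.4093 ≈ 34.41 cm

34.41 cm


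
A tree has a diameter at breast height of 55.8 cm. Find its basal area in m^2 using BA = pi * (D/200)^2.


D/200 = 55.8/200 = 0.279 m
(D/200)^2 = 0.279^2 = 0.077841
BA = 3.141593 * 0.077841 = 0.244545 ≈ 0.2445 m^2

0.2445 m^2


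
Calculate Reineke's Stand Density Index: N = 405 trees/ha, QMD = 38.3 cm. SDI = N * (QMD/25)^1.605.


QMD/25 = 38.3/25 = 1.532
(1.532)^1.605 = exp(1.605 * ln(1.532)) = exp(1.605 * 0.426574) = exp(0.684651) = 1.98308
SDI = 405 * 1.98308 = 803.147 ≈ 803

803


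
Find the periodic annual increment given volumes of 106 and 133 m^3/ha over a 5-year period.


PAI = (V2 - V1) / period = (133 - 106) / 5 = 27 / 5 = 5.40 m^3/ha/yr

5.40 m^3/ha/yr


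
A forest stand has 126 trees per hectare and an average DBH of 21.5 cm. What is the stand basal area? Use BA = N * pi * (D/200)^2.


(D/200)^2 = (21.5/200)^2 = 0.1075^2 = 0.01155625
Individual BA = 3.141593 * 0.01155625 = 0.0363050 m^2
Stand BA = 126 * 0.0363050 = 4.57443 ≈ 4.57 m^2/ha

4.57 m^2/ha


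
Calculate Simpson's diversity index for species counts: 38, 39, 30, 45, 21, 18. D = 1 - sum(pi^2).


Total N = 38 + 39 + 30 + 45 + 21 + 18 = 191
Per-species terms:
  p = 38/191 = 0.198953; p^2 = 0.198953^2 = 0.039582
  p = 39/191 = 0.204188; p^2 = 0.204188^2 = 0.041693
  p = 30/191 = 0.157068; p^2 = 0.157068^2 = 0.024670
  p = 45/191 = 0.235602; p^2 = 0.235602^2 = 0.055508
  p = 21/191 = 0.109948; p^2 = 0.109948^2 = 0.012089
  p = 18/191 = 0.094241; p^2 = 0.094241^2 = 0.008881
sum(p^2) = 0.039582 + 0.041693 + 0.024670 + 0.055508 + 0.012089 + 0.008881 = 0.182423
D = 1 - 0.182423 = 0.817577 ≈ 0.8176

0.8176


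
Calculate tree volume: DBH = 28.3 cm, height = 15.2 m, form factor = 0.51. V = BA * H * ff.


(D/200)^2 = (28.3/200)^2 = 0.1415^2 = 0.02002225
BA = 3.141593 * 0.02002225 = 0.0629018 m^2
V = 0.0629018 * 15.2 * 0.51 = 0.487615 ≈ 0.488 m^3

0.488 m^3


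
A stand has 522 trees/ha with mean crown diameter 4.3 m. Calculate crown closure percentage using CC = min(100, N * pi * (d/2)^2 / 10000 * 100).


(d/2)^2 = (4.3/2)^2 = 2.15^2 = 4.6225
Crown area = 3.141593 * 4.6225 = 14.5220 m^2
N * area / 10000 * 100 = 522 * 14.5220 / 10000 * 100 = 75.8048
CC = min(100, 75.8048) = 75.8048 ≈ 75.8%

75.8%


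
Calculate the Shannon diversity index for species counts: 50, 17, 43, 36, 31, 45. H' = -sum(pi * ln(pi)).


Total N = 50 + 17 + 43 + 36 + 31 + 45 = 222
Per-species terms:
  p = 50/222 = 0.225225; ln(p) = -1.490655; p*ln(p) = 0.225225 * (-1.490655) = -0.335733
  p = 17/222 = 0.076577; ln(p) = -2.569459; p*ln(p) = 0.076577 * (-2.569459) = -0.196761
  p = 43/222 = 0.193694; ln(p) = -1.641476; p*ln(p) = 0.193694 * (-1.641476) = -0.317944
  p = 36/222 = 0.162162; ln(p) = -1.819159; p*ln(p) = 0.162162 * (-1.819159) = -0.294998
  p = 31/222 = 0.139640; ln(p) = -1.968688; p*ln(p) = 0.139640 * (-1.968688) = -0.274908
  p = 45/222 = 0.202703; ln(p) = -1.596013; p*ln(p) = 0.202703 * (-1.596013) = -0.323517
sum(p*ln(p)) = (-0.335733) + (-0.196761) + (-0.317944) + (-0.294998) + (-0.274908) + (-0.323517) = -1.743861
H' = -(-1.743861) = 1.743861 ≈ 1.7439

1.7439


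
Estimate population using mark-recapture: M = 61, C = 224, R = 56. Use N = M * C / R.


N = M * C / R = 61 * 224 / 56 = 13664 / 56 = 244

244 individuals


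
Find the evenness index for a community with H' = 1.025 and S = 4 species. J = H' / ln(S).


ln(4) = 1.38629
J = H' / ln(S) = 1.025 / 1.38629 = 0.739384 ≈ 0.7394

0.7394


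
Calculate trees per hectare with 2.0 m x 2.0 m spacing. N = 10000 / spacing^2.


N = 10000 / 2.0^2 = 10000 / 4 = 2500.00 ≈ 2500 trees/ha

2500 trees/ha


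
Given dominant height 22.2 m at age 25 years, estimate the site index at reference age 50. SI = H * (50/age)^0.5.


50/25 = 2.00000
(2.00000)^0.5 = 1.41421
SI = 22.2 * 1.41421 = 31.3955 ≈ 31.4 m

31.4 m


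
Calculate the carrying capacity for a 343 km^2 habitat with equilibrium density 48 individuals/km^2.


K = 48 * 343 = 16464 individuals

16464 individuals


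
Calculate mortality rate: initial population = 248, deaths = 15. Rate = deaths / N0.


Mortality rate = 15 / 248 = 0.060484 ≈ 0.0605

0.0605


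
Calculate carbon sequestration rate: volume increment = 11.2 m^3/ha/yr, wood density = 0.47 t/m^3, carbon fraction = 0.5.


C = 11.2 * 0.47 * 0.5 = 2.632 ≈ 2.63 t C/ha/yr

2.63 t C/ha/yr


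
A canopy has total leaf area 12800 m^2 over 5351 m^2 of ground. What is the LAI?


LAI = 12800 / 5351 = 2.3921 ≈ 2.39

2.39


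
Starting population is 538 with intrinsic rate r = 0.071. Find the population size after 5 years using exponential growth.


r*t = 0.071 * 5 = 0.355
exp(0.355) = 1.42618
N = 538 * 1.42618 = 767.285 ≈ 767

767


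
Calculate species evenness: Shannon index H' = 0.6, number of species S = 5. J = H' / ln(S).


ln(5) = 1.60944
J = H' / ln(S) = 0.6 / 1.60944 = 0.372800 ≈ 0.3728

0.3728


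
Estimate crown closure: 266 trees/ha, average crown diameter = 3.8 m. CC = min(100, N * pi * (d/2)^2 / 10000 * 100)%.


(d/2)^2 = (3.8/2)^2 = 1.9^2 = 3.61
Crown area = 3.141593 * 3.61 = 11.3412 m^2
N * area / 10000 * 100 = 266 * 11.3412 / 10000 * 100 = 30.1676
CC = min(100, 30.1676) = 30.1676 ≈ 30.2%

30.2%


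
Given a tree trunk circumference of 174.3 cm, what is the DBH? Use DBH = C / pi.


DBH = C / pi = 174.3 / 3.141593 = 55.4814 ≈ 55.48 cm

55.48 cm


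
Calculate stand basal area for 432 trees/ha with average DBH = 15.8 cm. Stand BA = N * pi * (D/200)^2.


(D/200)^2 = (15.8/200)^2 = 0.079^2 = 0.006241
Individual BA = 3.141593 * 0.006241 = 0.0196067 m^2
Stand BA = 432 * 0.0196067 = 8.47009 ≈ 8.47 m^2/ha

8.47 m^2/ha


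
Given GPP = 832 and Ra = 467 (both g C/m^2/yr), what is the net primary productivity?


NPP = GPP - Ra = 832 - 467 = 365 g C/m^2/yr

365 g C/m^2/yr


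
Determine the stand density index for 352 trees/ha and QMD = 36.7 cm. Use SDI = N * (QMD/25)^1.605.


QMD/25 = 36.7/25 = 1.468
(1.468)^1.605 = exp(1.605 * ln(1.468)) = exp(1.605 * 0.383901) = exp(0.616161) = 1.85181
SDI = 352 * 1.85181 = 651.837 ≈ 652

652


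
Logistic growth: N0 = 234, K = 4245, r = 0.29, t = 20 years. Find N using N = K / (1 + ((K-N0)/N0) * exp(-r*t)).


(K - N0)/N0 = (4245 - 234)/234 = 4011/234 = 17.1410
r*t = 0.29 * 20 = 5.8; exp(-5.8) = 0.00302755
17.1410 * 0.00302755 = 0.0518952
1 + 0.0518952 = 1.05190
N = 4245 / 1.05190 = 4035.55 ≈ 4036

4036


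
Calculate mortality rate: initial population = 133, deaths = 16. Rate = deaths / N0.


Mortality rate = 16 / 133 = 0.120301 ≈ 0.1203

0.1203


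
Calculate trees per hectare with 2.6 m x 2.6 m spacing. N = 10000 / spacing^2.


N = 10000 / 2.6^2 = 10000 / 6.76 = 1479.29 ≈ 1479 trees/ha

1479 trees/ha


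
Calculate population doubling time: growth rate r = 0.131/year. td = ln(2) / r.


td = ln(2) / 0.131 = 0.693147 / 0.131 = 5.29120 ≈ 5.3 years

5.3 years


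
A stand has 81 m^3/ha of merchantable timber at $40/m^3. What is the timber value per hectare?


Value = 81 * 40 = $3240/ha

$3240/ha


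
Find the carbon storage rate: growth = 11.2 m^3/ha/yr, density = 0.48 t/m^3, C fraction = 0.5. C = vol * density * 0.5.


C = 11.2 * 0.48 * 0.5 = 2.688 ≈ 2.69 t C/ha/yr

2.69 t C/ha/yr


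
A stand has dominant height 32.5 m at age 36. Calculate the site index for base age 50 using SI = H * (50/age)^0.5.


50/36 = 1.38889
(1.38889)^0.5 = 1.17851
SI = 32.5 * 1.17851 = 38.3016 ≈ 38.3 m

38.3 m


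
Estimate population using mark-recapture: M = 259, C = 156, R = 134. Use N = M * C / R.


N = M * C / R = 259 * 156 / 134 = 40404 / 134 = 301.52 ≈ 302

302 individuals


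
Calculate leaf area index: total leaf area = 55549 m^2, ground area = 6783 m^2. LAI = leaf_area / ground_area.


LAI = 55549 / 6783 = 8.1894 ≈ 8.19

8.19


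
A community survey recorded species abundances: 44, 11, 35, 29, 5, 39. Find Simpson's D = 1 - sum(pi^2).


Total N = 44 + 11 + 35 + 29 + 5 + 39 = 163
Per-species terms:
  p = 44/163 = 0.269939; p^2 = 0.269939^2 = 0.072867
  p = 11/163 = 0.067485; p^2 = 0.067485^2 = 0.004554
  p = 35/163 = 0.214724; p^2 = 0.214724^2 = 0.046106
  p = 29/163 = 0.177914; p^2 = 0.177914^2 = 0.031653
  p = 5/163 = 0.030675; p^2 = 0.030675^2 = 0.000941
  p = 39/163 = 0.239264; p^2 = 0.239264^2 = 0.057247
sum(p^2) = 0.072867 + 0.004554 + 0.046106 + 0.031653 + 0.000941 + 0.057247 = 0.213368
D = 1 - 0.213368 = 0.786632 ≈ 0.7866

0.7866


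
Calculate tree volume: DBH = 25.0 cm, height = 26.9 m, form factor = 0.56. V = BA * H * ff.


(D/200)^2 = (25.0/200)^2 = 0.125^2 = 0.015625
BA = 3.141593 * 0.015625 = 0.0490874 m^2
V = 0.0490874 * 26.9 * 0.56 = 0.739453 ≈ 0.739 m^3

0.739 m^3


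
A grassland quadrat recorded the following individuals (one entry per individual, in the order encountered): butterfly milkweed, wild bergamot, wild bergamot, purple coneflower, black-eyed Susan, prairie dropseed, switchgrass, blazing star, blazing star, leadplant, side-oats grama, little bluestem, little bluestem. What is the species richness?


Total individuals logged = 13
Distinct species (count of individuals): butterfly milkweed (1), wild bergamot (2), purple coneflower (1), black-eyed Susan (1), prairie dropseed (1), switchgrass (1), blazing star (2), leadplant (1), side-oats grama (1), little bluestem (2)
Species richness = number of distinct species = 10

10


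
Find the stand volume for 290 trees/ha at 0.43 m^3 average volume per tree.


V_stand = 290 * 0.43 = 124.7 m^3/ha

124.7 m^3/ha


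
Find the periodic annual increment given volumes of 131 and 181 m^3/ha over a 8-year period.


PAI = (V2 - V1) / period = (181 - 131) / 8 = 50 / 8 = 6.25 m^3/ha/yr

6.25 m^3/ha/yr


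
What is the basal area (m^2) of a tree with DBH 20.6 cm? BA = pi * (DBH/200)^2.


D/200 = 20.6/200 = 0.103 m
(D/200)^2 = 0.103^2 = 0.010609
BA = 3.141593 * 0.010609 = 0.0333292 ≈ 0.0333 m^2

0.0333 m^2


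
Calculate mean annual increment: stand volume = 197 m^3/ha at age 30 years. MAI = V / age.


MAI = 197 / 30 = 6.5667 ≈ 6.57 m^3/ha/yr

6.57 m^3/ha/yr


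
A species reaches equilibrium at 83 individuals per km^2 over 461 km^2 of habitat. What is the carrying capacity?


K = 83 * 461 = 38263 individuals

38263 individuals


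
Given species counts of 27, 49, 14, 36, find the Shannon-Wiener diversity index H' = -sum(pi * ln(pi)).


Total N = 27 + 49 + 14 + 36 = 126
Per-species terms:
  p = 27/126 = 0.214286; ln(p) = -1.540444; p*ln(p) = 0.214286 * (-1.540444) = -0.330096
  p = 49/126 = 0.388889; ln(p) = -0.944461; p*ln(p) = 0.388889 * (-0.944461) = -0.367290
  p = 14/126 = 0.111111; ln(p) = -2.197226; p*ln(p) = 0.111111 * (-2.197226) = -0.244136
  p = 36/126 = 0.285714; ln(p) = -1.252764; p*ln(p) = 0.285714 * (-1.252764) = -0.357932
sum(p*ln(p)) = (-0.330096) + (-0.367290) + (-0.244136) + (-0.357932) = -1.299454
H' = -(-1.299454) = 1.299454 ≈ 1.2995

1.2995


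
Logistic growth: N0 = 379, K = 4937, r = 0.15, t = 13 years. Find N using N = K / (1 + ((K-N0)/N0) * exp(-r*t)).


(K - N0)/N0 = (4937 - 379)/379 = 4558/379 = 12.0264
r*t = 0.15 * 13 = 1.95; exp(-1.95) = 0.142274
12.0264 * 0.142274 = 1.71104
1 + 1.71104 = 2.71104
N = 4937 / 2.71104 = 1821.07 ≈ 1821

1821


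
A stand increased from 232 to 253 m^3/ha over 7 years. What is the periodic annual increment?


PAI = (V2 - V1) / period = (253 - 232) / 7 = 21 / 7 = 3.00 m^3/ha/yr

3.00 m^3/ha/yr


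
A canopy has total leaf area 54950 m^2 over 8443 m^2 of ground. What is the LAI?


LAI = 54950 / 8443 = 6.5084 ≈ 6.51

6.51
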